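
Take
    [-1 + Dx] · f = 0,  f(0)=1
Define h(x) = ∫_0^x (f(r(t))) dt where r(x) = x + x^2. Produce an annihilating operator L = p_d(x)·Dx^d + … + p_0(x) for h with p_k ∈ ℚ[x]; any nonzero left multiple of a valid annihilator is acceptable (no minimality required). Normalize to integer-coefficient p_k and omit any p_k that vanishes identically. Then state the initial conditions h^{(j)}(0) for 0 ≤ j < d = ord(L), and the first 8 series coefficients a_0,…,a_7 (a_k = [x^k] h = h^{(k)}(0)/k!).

f: a_k = 1, 1, 1/2, 1/6, 1/24, 1/120, 1/720, 1/5040, …
Substitute x→r, Dx→(1/r')Dx; clear ⇒ L₀.
Integrate: L := L₀·Dx.
L = (-1 - 2·x)·Dx + Dx^2  (order 2).
h: a_k = 0, 1, 1/2, 1/2, 7/24, 5/24, 9/80, 331/5040, …
ICs: h(0) = 0, h′(0) = 1.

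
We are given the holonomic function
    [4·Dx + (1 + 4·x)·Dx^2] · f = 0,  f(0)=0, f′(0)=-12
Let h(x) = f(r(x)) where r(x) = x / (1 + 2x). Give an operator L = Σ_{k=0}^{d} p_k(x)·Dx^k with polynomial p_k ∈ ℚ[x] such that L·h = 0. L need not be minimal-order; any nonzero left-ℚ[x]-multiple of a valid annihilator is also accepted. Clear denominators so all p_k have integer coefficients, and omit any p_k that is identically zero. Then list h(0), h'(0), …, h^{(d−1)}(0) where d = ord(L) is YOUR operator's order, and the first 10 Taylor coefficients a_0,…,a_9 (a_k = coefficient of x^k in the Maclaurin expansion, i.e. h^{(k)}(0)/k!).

L = (8 + 24·x)·Dx + (1 + 8·x + 12·x^2)·Dx^2  (order 2).
h: a_k = 0, -12, 48, -208, 960, -23232/5, 23296, -839424/7, 629760, -10077184/3, …
ICs: h(0) = 0, h′(0) = -12.

f: a_k = 0, -12, 24, -64, 192, -3072/5, 2048, -49152/7, 24576, -262144/3, …
Substitute x→r, Dx→(1/r')Dx; clear ⇒ L₀.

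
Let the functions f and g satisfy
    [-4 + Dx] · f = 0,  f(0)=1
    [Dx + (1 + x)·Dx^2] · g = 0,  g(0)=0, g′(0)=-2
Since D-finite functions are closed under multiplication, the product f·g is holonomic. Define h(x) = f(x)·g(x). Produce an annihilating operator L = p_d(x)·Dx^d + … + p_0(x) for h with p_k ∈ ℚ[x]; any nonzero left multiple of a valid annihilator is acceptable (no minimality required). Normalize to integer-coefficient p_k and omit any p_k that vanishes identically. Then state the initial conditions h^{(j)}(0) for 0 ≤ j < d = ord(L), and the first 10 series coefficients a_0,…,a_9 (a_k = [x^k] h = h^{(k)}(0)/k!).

f: a_k = 1, 4, 8, 32/3, 32/3, 128/15, 256/45, 1024/315, 512/315, 2048/2835, …
g: a_k = 0, -2, 1, -2/3, 1/2, -2/5, 1/3, -2/7, 1/4, -2/9, …
L₀ := L_f ⊗_s L_g (sym. prod.), ord ≤ 2.
L = (12 + 16·x) + (-7 - 8·x)·Dx + (1 + x)·Dx^2  (order 2).
h: a_k = 0, -2, -7, -38/3, -31/2, -72/5, -97/9, -2134/315, -659/180, -1649/945, …
ICs: h(0) = 0, h′(0) = -2.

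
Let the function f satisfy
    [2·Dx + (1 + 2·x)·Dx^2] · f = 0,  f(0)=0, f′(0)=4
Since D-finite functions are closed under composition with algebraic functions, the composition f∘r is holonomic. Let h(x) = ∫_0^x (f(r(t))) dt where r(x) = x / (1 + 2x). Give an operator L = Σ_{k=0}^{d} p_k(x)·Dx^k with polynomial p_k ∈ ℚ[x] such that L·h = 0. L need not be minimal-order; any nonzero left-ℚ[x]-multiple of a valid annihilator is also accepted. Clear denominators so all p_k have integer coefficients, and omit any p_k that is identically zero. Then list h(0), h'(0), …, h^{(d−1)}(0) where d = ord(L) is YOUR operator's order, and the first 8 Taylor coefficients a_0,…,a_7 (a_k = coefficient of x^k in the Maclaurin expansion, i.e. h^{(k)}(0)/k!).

L = (6 + 16·x)·Dx^2 + (1 + 6·x + 8·x^2)·Dx^3  (order 3).
h: a_k = 0, 0, 2, -4, 28/3, -24, 992/15, -192, …
ICs: h(0) = 0, h′(0) = 0, h′′(0) = 4.

f: a_k = 0, 4, -4, 16/3, -8, 64/5, -64/3, 256/7, …
Substitute x→r, Dx→(1/r')Dx; clear ⇒ L₀.
h=∫h₀ ⇒ L = L₀·Dx.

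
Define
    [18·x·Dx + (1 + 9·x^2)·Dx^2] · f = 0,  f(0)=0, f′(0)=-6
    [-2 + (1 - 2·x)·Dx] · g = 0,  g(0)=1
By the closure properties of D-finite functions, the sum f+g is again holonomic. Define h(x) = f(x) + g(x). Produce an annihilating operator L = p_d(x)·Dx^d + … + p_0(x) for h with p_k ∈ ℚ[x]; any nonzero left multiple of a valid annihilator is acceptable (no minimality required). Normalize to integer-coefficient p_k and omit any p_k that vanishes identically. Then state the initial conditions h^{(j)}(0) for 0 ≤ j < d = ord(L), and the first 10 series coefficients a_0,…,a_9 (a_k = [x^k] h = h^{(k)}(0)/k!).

L = (36 - 288·x - 972·x^2)·Dx + (-21 + 36·x - 9·x^2 - 972·x^3)·Dx^2 + (2 + 5·x + 45·x^3 - 162·x^4)·Dx^3  (order 3).
h: a_k = 1, -4, 4, 26, 16, -326/5, 64, 5270/7, 256, -3862, …
ICs: h(0) = 1, h′(0) = -4, h′′(0) = 8.

f: a_k = 0, -6, 0, 18, 0, -486/5, 0, 4374/7, 0, -4374, …
g: a_k = 1, 2, 4, 8, 16, 32, 64, 128, 256, 512, …
Sum ⇒ L₀ = lclm(L_f,L_g) in ℚ(x)⟨Dx⟩.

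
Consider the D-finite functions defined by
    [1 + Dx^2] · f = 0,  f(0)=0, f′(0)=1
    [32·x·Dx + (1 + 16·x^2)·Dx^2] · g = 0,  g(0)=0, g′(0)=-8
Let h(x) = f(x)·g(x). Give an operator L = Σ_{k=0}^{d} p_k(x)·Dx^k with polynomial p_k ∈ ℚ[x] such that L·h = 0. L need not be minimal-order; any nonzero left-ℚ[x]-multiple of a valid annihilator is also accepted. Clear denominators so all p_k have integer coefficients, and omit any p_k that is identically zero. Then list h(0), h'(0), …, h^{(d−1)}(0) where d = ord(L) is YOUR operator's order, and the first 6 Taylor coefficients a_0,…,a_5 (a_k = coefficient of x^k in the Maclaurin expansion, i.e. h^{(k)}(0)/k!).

f: a_k = 0, 1, 0, -1/6, 0, 1/120, …
g: a_k = 0, -8, 0, 128/3, 0, -2048/5, …
Sym-product of L_f,L_g gives L₀ (≤ ord 4).
L = (1105 + 51776·x^2 + 22016·x^4 + 16384·x^6 + 65536·x^8) + (2112·x + 35840·x^3 + 49152·x^5 + 262144·x^7)·Dx + (1122 + 52352·x^2 + 27648·x^4 + 32768·x^6 + 131072·x^8)·Dx^2 + (2112·x + 35840·x^3 + 49152·x^5 + 262144·x^7)·Dx^3 + (17 + 576·x^2 + 5632·x^4 + 16384·x^6 + 65536·x^8)·Dx^4  (order 4).
h: a_k = 0, 0, -8, 0, 44, 0, …
ICs: h(0) = 0, h′(0) = 0, h′′(0) = -16, h′′′(0) = 0.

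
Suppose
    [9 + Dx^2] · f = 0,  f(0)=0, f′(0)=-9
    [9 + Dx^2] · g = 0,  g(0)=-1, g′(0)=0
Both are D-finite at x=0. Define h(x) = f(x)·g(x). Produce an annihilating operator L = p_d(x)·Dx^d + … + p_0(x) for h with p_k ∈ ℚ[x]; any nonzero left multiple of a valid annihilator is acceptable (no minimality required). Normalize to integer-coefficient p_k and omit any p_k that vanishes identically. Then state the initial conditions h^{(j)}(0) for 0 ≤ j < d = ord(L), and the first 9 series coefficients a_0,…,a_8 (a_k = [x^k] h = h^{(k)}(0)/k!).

L = 36·Dx + Dx^3  (order 3).
h: a_k = 0, 9, 0, -54, 0, 486/5, 0, -2916/35, 0, …
ICs: h(0) = 0, h′(0) = 9, h′′(0) = 0.

f: a_k = 0, -9, 0, 27/2, 0, -243/40, 0, 729/560, 0, …
g: a_k = -1, 0, 9/2, 0, -27/8, 0, 81/80, 0, -729/4480, …
f·g: L₀ = L_f ⊗_s L_g, ord ≤ 2·2.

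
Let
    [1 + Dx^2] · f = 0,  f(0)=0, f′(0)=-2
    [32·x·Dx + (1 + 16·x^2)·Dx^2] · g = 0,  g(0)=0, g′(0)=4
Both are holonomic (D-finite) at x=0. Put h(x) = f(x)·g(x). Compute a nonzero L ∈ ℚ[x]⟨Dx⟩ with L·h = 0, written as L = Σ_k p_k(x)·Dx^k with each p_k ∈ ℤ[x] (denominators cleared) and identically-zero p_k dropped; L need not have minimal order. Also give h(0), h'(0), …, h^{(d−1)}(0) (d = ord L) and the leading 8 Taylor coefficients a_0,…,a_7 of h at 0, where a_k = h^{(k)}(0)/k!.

f: a_k = 0, -2, 0, 1/3, 0, -1/60, 0, 1/2520, …
g: a_k = 0, 4, 0, -64/3, 0, 1024/5, 0, -16384/7, …
Product ⇒ symmetric product L₀, ord ≤ 4.
L = (1105 + 51776·x^2 + 22016·x^4 + 16384·x^6 + 65536·x^8) + (2112·x + 35840·x^3 + 49152·x^5 + 262144·x^7)·Dx + (1122 + 52352·x^2 + 27648·x^4 + 32768·x^6 + 131072·x^8)·Dx^2 + (2112·x + 35840·x^3 + 49152·x^5 + 262144·x^7)·Dx^3 + (17 + 576·x^2 + 5632·x^4 + 16384·x^6 + 65536·x^8)·Dx^4  (order 4).
h: a_k = 0, 0, -8, 0, 44, 0, -3751/9, 0, …
ICs: h(0) = 0, h′(0) = 0, h′′(0) = -16, h′′′(0) = 0.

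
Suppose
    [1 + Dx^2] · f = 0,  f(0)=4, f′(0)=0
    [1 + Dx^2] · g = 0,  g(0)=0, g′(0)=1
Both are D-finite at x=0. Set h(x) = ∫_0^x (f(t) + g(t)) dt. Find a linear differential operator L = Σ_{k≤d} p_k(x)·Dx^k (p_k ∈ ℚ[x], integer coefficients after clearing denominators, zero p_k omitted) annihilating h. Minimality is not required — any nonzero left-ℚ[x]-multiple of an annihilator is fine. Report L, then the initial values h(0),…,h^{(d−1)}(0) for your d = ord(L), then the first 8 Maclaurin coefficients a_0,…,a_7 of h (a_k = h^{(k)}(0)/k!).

L = Dx + Dx^3  (order 3).
h: a_k = 0, 4, 1/2, -2/3, -1/24, 1/30, 1/720, -1/1260, …
ICs: h(0) = 0, h′(0) = 4, h′′(0) = 1.

f: a_k = 4, 0, -2, 0, 1/6, 0, -1/180, 0, …
g: a_k = 0, 1, 0, -1/6, 0, 1/120, 0, -1/5040, …
Weyl lclm of L_f,L_g ⇒ L₀ (ord ≤ 4).
Integrate: L := L₀·Dx.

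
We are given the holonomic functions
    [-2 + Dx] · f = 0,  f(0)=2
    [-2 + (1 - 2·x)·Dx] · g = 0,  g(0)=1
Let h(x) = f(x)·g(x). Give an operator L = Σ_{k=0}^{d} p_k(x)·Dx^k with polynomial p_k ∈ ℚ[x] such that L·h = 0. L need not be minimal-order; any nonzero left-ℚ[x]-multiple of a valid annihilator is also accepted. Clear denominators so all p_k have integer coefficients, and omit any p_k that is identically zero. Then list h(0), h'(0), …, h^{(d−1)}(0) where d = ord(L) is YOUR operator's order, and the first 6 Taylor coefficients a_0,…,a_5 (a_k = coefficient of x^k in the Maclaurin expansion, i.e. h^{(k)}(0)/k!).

f: a_k = 2, 4, 4, 8/3, 4/3, 8/15, …
g: a_k = 1, 2, 4, 8, 16, 32, …
f·g: L₀ = L_f ⊗_s L_g, ord ≤ 1·1.
L = (4 - 4·x) + (-1 + 2·x)·Dx  (order 1).
h: a_k = 2, 8, 20, 128/3, 260/3, 2608/15, …
ICs: h(0) = 2.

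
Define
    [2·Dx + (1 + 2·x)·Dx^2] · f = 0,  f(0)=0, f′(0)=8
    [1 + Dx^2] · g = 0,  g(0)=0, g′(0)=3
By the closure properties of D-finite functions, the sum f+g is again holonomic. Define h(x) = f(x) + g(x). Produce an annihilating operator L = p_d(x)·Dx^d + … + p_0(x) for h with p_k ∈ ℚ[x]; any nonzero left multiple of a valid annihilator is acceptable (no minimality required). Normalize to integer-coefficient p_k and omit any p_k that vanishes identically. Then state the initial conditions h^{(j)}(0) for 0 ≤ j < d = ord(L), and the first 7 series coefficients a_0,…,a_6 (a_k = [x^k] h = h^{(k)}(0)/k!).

L = (50 + 8·x + 8·x^2)·Dx + (9 + 22·x + 12·x^2 + 8·x^3)·Dx^2 + (50 + 8·x + 8·x^2)·Dx^3 + (9 + 22·x + 12·x^2 + 8·x^3)·Dx^4  (order 4).
h: a_k = 0, 11, -8, 61/6, -16, 205/8, -128/3, …
ICs: h(0) = 0, h′(0) = 11, h′′(0) = -16, h′′′(0) = 61.

f: a_k = 0, 8, -8, 32/3, -16, 128/5, -128/3, …
g: a_k = 0, 3, 0, -1/2, 0, 1/40, 0, …
h₀=f+g: left-lcm gives L₀, ord ≤ 4.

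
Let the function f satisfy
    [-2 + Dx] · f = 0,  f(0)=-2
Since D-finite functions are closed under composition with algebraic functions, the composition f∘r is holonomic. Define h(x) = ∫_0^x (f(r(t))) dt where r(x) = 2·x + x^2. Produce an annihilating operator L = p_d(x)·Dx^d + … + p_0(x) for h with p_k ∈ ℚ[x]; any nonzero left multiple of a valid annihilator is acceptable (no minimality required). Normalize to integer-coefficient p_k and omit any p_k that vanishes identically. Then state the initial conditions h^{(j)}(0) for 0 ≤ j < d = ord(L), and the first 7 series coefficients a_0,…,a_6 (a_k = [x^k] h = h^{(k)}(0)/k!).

f: a_k = -2, -4, -4, -8/3, -4/3, -8/15, -8/45, …
Substitute x→r, Dx→(1/r')Dx; clear ⇒ L₀.
h=∫₀ˣh₀: take L = L₀·Dx.
L = (-4 - 4·x)·Dx + Dx^2  (order 2).
h: a_k = 0, -2, -4, -20/3, -28/3, -172/15, -568/45, …
ICs: h(0) = 0, h′(0) = -2.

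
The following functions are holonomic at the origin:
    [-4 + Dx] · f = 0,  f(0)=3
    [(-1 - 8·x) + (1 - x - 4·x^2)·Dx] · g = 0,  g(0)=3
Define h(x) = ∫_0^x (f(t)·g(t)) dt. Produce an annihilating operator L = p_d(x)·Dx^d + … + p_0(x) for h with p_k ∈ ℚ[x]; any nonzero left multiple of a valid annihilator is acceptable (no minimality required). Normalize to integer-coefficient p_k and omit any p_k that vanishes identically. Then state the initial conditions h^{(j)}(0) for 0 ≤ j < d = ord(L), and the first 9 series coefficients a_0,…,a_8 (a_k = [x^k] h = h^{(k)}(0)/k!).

f: a_k = 3, 12, 24, 32, 32, 128/5, 256/15, 1024/105, 512/105, …
g: a_k = 3, 3, 15, 27, 87, 195, 543, 1323, 3495, …
L₀ := L_f ⊗_s L_g (sym. prod.), ord ≤ 1.
∫: right-multiply L₀ by Dx.
L = (5 + 4·x - 16·x^2)·Dx + (-1 + x + 4·x^2)·Dx^2  (order 2).
h: a_k = 0, 9, 45/2, 51, 429/4, 1137/5, 4883/10, 7529/7, 674711/280, …
ICs: h(0) = 0, h′(0) = 9.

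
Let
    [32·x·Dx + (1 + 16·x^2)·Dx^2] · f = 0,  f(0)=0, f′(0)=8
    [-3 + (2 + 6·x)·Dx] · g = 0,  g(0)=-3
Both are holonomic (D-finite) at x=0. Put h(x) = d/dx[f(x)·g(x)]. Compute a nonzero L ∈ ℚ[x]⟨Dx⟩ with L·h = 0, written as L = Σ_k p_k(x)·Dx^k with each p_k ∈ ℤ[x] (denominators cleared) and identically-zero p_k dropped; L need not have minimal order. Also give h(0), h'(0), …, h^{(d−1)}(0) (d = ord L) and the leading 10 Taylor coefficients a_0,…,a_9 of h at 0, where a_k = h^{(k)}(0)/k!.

f: a_k = 0, 8, 0, -128/3, 0, 2048/5, 0, -32768/7, 0, 524288/9, …
g: a_k = -3, -9/2, 27/8, -81/16, 1215/128, -5103/256, 45927/1024, -216513/2048, 8444007/32768, -42220035/65536, …
Product ⇒ symmetric product L₀, ord ≤ 2.
h=h₀': d/dx-closure on L₀ ⇒ L.
L = (303 + 5760·x - 7200·x^2 - 55296·x^3 - 20736·x^4) + (364 + 3780·x + 4992·x^2 - 64512·x^3 - 193536·x^4 - 82944·x^5)·Dx + (36 - 40·x - 828·x^2 - 4096·x^3 - 24192·x^4 - 55296·x^5 - 27648·x^6)·Dx^2  (order 2).
h: a_k = -24, -72, 465, 606, -103749/16, -857601/80, 68900757/640, 170206749/1120, -48132564135/28672, -70892563561/28672, …
ICs: h(0) = -24, h′(0) = -72.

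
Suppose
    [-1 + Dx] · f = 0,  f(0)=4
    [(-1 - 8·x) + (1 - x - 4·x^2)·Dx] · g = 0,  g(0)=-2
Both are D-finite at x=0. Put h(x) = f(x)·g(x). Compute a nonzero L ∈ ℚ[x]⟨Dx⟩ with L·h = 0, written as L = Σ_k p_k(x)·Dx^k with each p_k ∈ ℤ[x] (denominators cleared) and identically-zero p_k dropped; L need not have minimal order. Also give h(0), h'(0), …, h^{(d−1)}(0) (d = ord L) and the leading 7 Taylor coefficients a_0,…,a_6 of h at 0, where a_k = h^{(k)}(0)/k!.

L = (2 + 7·x - 4·x^2) + (-1 + x + 4·x^2)·Dx  (order 1).
h: a_k = -8, -16, -52, -352/3, -977/3, -11926/15, -188797/90, …
ICs: h(0) = -8.

f: a_k = 4, 4, 2, 2/3, 1/6, 1/30, 1/180, …
g: a_k = -2, -2, -10, -18, -58, -130, -362, …
Sym-product of L_f,L_g gives L₀ (≤ ord 1).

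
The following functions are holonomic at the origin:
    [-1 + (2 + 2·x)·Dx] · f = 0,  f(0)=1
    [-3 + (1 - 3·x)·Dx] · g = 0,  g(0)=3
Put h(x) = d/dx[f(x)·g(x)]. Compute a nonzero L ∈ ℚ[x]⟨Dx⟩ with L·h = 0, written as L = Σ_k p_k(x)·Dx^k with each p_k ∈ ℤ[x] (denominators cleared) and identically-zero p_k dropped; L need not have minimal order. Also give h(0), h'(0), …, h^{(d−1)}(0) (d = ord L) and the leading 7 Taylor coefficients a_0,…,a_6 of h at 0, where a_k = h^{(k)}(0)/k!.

L = (83 + 126·x + 27·x^2) + (-14 + 22·x + 54·x^2 + 18·x^3)·Dx  (order 1).
h: a_k = 21/2, 249/4, 4491/16, 35913/32, 1077495/256, 7757775/512, 108609543/2048, …
ICs: h(0) = 21/2.

f: a_k = 1, 1/2, -1/8, 1/16, -5/128, 7/256, -21/1024, …
g: a_k = 3, 9, 27, 81, 243, 729, 2187, …
L₀ := L_f ⊗_s L_g (sym. prod.), ord ≤ 1.
Derive L from L₀ (diff closure).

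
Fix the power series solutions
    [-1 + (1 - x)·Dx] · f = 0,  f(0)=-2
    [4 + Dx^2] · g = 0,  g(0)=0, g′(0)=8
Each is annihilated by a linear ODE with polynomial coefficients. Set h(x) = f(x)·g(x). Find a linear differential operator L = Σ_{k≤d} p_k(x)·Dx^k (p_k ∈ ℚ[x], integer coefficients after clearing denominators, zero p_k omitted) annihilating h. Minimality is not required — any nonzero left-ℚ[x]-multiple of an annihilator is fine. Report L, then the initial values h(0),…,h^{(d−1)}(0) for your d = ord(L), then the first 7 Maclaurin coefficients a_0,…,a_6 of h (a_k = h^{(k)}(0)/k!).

f: a_k = -2, -2, -2, -2, -2, -2, -2, …
g: a_k = 0, 8, 0, -16/3, 0, 16/15, 0, …
Sym-product of L_f,L_g gives L₀ (≤ ord 2).
L = (-4 + 4·x) + 2·Dx + (-1 + x)·Dx^2  (order 2).
h: a_k = 0, -16, -16, -16/3, -16/3, -112/15, -112/15, …
ICs: h(0) = 0, h′(0) = -16.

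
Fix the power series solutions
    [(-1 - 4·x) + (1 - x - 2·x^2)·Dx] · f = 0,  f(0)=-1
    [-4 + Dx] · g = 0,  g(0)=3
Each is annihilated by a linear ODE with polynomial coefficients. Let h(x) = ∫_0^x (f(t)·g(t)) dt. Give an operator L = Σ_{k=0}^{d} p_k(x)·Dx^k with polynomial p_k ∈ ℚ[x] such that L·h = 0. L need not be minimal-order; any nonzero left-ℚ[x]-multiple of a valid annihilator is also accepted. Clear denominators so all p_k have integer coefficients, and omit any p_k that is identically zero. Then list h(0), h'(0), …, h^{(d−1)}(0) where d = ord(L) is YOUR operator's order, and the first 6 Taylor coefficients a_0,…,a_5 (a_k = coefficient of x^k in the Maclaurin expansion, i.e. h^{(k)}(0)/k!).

f: a_k = -1, -1, -3, -5, -11, -21, …
g: a_k = 3, 12, 24, 32, 32, 128/5, …
f·g: L₀ = L_f ⊗_s L_g, ord ≤ 1·1.
h=∫₀ˣh₀: take L = L₀·Dx.
L = (5 - 8·x^2)·Dx + (-1 + x + 2·x^2)·Dx^2  (order 2).
h: a_k = 0, -3, -15/2, -15, -107/4, -229/5, …
ICs: h(0) = 0, h′(0) = -3.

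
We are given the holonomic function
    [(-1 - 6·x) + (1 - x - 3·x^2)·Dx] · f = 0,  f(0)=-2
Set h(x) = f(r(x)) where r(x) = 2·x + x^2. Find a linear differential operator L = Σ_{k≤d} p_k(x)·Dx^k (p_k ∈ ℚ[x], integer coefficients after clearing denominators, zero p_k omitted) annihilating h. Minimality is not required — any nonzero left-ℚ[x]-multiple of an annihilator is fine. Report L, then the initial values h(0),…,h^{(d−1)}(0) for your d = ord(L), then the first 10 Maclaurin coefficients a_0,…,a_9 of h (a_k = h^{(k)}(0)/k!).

L = (2 + 26·x + 36·x^2 + 12·x^3) + (-1 + 2·x + 13·x^2 + 12·x^3 + 3·x^4)·Dx  (order 1).
h: a_k = -2, -4, -34, -144, -784, -3860, -19742, -99504, -504326, -2550688, …
ICs: h(0) = -2.

f: a_k = -2, -2, -8, -14, -38, -80, -194, -434, -1016, -2318, …
L₀ from L_f via x↦r, Dx↦r'^{-1}Dx.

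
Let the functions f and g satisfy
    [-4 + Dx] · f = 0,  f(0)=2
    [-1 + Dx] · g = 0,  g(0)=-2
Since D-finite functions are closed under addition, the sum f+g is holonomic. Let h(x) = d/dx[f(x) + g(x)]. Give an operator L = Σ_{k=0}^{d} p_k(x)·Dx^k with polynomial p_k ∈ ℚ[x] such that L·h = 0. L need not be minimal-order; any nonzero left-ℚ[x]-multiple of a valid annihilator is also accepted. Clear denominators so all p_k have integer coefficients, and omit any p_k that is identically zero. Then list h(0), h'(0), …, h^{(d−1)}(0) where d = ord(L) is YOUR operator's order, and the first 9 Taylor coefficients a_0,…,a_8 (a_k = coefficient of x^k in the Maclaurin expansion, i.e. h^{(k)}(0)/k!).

f: a_k = 2, 8, 16, 64/3, 64/3, 256/15, 512/45, 2048/315, 1024/315, …
g: a_k = -2, -2, -1, -1/3, -1/12, -1/60, -1/360, -1/2520, -1/20160, …
Sum ⇒ L₀ = lclm(L_f,L_g) in ℚ(x)⟨Dx⟩.
Derive L from L₀ (diff closure).
L = 4 - 5·Dx + Dx^2  (order 2).
h: a_k = 6, 30, 63, 85, 341/4, 273/4, 5461/120, 4369/168, 4161/320, …
ICs: h(0) = 6, h′(0) = 30.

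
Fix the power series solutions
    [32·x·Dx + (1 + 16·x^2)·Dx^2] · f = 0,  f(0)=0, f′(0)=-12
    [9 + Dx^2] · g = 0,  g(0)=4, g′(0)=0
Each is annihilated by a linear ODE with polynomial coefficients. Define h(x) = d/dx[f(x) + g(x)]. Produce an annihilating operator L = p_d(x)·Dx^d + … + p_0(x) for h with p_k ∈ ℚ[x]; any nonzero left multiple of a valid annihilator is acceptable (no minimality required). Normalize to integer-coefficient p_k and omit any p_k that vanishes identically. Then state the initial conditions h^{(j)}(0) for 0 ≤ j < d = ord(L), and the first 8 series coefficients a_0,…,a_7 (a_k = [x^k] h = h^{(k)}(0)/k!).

L = (-52704·x + 967680·x^3 + 663552·x^5) + (-207 + 13104·x^2 + 283392·x^4 + 331776·x^6)·Dx + (-5856·x + 107520·x^3 + 73728·x^5)·Dx^2 + (-23 + 1456·x^2 + 31488·x^4 + 36864·x^6)·Dx^3  (order 3).
h: a_k = -12, -36, 192, 54, -3072, -243/10, 49152, 729/140, …
ICs: h(0) = -12, h′(0) = -36, h′′(0) = 384.

f: a_k = 0, -12, 0, 64, 0, -3072/5, 0, 49152/7, …
g: a_k = 4, 0, -18, 0, 27/2, 0, -81/20, 0, …
L₀ := lclm(L_f,L_g); ord L₀ ≤ 2+2.
h₀' ⇒ L via d/dx closure of L₀.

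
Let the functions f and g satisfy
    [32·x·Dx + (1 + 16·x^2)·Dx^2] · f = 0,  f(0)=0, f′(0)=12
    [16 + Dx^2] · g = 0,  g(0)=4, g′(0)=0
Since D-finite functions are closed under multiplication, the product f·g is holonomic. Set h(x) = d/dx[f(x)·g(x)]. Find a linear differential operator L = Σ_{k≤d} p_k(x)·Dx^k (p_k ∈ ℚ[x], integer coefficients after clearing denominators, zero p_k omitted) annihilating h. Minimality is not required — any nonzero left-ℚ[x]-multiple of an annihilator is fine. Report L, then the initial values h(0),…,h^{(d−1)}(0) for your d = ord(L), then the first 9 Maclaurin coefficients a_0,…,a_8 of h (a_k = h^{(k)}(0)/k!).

f: a_k = 0, 12, 0, -64, 0, 3072/5, 0, -49152/7, 0, …
g: a_k = 4, 0, -32, 0, 128/3, 0, -1024/45, 0, 2048/315, …
f·g: L₀ = L_f ⊗_s L_g, ord ≤ 2·2.
h=h₀': d/dx-closure on L₀ ⇒ L.
L = (14080 + 602112·x^2 + 15106048·x^4 + 50331648·x^6 + 100663296·x^8 + 268435456·x^10 + 2147483648·x^12) + (8704·x + 581632·x^3 + 9175040·x^5 + 41943040·x^7 + 167772160·x^9 + 536870912·x^11)·Dx + (960 + 43520·x^2 + 1093632·x^4 + 4849664·x^6 + 16777216·x^8 + 67108864·x^10 + 268435456·x^12)·Dx^2 + (544·x + 36352·x^3 + 573440·x^5 + 2621440·x^7 + 10485760·x^9 + 33554432·x^11)·Dx^3 + (5 + 368·x^2 + 9344·x^4 + 106496·x^6 + 655360·x^8 + 3145728·x^10 + 8388608·x^12)·Dx^4  (order 4).
h: a_k = 48, 0, -1920, 0, 25088, 0, -5328896/15, 0, 189620224/35, …
ICs: h(0) = 48, h′(0) = 0, h′′(0) = -3840, h′′′(0) = 0.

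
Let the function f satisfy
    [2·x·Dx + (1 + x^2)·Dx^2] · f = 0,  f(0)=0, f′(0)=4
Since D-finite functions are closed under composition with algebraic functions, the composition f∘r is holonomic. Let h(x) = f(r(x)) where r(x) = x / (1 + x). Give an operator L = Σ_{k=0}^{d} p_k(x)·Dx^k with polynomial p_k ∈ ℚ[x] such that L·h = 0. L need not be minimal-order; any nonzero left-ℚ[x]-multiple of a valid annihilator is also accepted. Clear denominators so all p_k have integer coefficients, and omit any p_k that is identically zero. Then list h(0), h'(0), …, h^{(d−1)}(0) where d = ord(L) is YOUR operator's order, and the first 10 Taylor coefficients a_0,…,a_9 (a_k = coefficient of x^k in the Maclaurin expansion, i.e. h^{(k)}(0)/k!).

f: a_k = 0, 4, 0, -4/3, 0, 4/5, 0, -4/7, 0, 4/9, …
Change of var in L_f (x↦r) gives L₀.
L = (2 + 4·x)·Dx + (1 + 2·x + 2·x^2)·Dx^2  (order 2).
h: a_k = 0, 4, -4, 8/3, 0, -16/5, 16/3, -32/7, 0, 64/9, …
ICs: h(0) = 0, h′(0) = 4.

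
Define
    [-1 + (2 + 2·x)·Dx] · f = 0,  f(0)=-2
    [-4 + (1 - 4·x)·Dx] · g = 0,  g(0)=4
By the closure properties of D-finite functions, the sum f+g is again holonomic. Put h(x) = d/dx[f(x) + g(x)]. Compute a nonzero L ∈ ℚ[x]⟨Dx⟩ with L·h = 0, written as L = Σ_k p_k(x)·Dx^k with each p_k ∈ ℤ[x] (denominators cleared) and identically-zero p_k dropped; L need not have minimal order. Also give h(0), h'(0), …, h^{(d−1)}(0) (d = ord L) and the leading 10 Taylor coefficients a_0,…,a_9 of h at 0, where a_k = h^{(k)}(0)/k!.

f: a_k = -2, -1, 1/4, -1/8, 5/64, -7/128, 21/512, -33/1024, 429/16384, -715/32768, …
g: a_k = 4, 16, 64, 256, 1024, 4096, 16384, 65536, 262144, 1048576, …
L₀ := lclm(L_f,L_g); ord L₀ ≤ 1+1.
Derive L from L₀ (diff closure).
L = (-216 - 96·x) + (-381 - 792·x - 336·x^2)·Dx + (34 - 78·x - 208·x^2 - 96·x^3)·Dx^2  (order 2).
h: a_k = 15, 257/2, 6141/8, 65541/16, 2621405/128, 25165887/256, 469761817/1024, 4294967725/2048, 309237638877/32768, 2748779081595/65536, …
ICs: h(0) = 15, h′(0) = 257/2.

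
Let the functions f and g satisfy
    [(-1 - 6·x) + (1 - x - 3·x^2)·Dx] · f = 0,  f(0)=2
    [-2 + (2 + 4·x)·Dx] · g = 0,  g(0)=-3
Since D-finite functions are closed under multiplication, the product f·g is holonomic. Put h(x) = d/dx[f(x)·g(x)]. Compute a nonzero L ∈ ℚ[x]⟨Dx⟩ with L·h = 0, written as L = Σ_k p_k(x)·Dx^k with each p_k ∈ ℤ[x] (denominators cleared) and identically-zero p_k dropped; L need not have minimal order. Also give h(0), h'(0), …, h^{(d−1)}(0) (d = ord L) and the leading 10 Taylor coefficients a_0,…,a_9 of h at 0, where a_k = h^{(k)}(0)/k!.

L = (9 + 66·x + 165·x^2 + 210·x^3 + 135·x^4) + (-2 - 9·x - 6·x^2 + 38·x^3 + 87·x^4 + 54·x^5)·Dx  (order 1).
h: a_k = -12, -54, -198, -573, -3465/2, -18441/4, -50967/4, -262737/8, -2764665/32, -13989345/64, …
ICs: h(0) = -12.

f: a_k = 2, 2, 8, 14, 38, 80, 194, 434, 1016, 2318, …
g: a_k = -3, -3, 3/2, -3/2, 15/8, -21/8, 63/16, -99/16, 1287/128, -2145/128, …
L₀ := L_f ⊗_s L_g (sym. prod.), ord ≤ 1.
Differentiate: ansatz ord ≤ ord L₀ ⇒ L.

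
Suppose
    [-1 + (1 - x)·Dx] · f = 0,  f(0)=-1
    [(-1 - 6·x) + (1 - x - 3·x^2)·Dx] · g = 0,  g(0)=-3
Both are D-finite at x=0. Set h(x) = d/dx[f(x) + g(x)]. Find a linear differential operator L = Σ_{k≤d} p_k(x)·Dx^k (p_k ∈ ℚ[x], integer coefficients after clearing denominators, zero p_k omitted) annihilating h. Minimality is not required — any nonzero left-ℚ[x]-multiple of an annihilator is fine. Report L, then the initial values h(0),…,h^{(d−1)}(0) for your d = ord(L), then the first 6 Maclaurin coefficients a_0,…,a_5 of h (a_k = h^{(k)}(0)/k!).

L = (-6 - 72·x - 216·x^3 + 54·x^4) + (6 + 30·x - 18·x^2 + 72·x^3 - 207·x^4 + 54·x^5)·Dx + (-1 + 2·x - 7·x^2 + 18·x^3 + 12·x^4 - 33·x^5 + 9·x^6)·Dx^2  (order 2).
h: a_k = -4, -26, -66, -232, -605, -1752, …
ICs: h(0) = -4, h′(0) = -26.

f: a_k = -1, -1, -1, -1, -1, -1, …
g: a_k = -3, -3, -12, -21, -57, -120, …
Weyl lclm of L_f,L_g ⇒ L₀ (ord ≤ 2).
h=h₀': d/dx-closure on L₀ ⇒ L.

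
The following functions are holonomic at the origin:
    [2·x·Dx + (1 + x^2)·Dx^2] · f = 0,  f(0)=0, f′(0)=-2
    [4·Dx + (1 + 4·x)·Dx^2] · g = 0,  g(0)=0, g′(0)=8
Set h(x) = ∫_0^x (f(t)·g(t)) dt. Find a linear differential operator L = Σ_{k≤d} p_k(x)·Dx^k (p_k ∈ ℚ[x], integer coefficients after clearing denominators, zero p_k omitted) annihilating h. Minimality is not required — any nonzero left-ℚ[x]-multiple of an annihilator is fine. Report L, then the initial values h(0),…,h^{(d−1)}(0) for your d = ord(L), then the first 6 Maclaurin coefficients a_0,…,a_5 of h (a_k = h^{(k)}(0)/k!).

f: a_k = 0, -2, 0, 2/3, 0, -2/5, …
g: a_k = 0, 8, -16, 128/3, -128, 2048/5, …
Product ⇒ symmetric product L₀, ord ≤ 4.
h=∫₀ˣh₀: take L = L₀·Dx.
L = (144 + 896·x + 560·x^2 + 2304·x^3 + 1920·x^4 + 3328·x^5 + 256·x^7)·Dx^2 + (132 + 304·x + 2252·x^2 + 4144·x^3 + 8896·x^4 + 5952·x^5 + 8960·x^6 + 192·x^7 + 896·x^8)·Dx^3 + (72 + 376·x + 912·x^2 + 2808·x^3 + 3720·x^4 + 6288·x^5 + 3072·x^6 + 4368·x^7 + 192·x^8 + 512·x^9)·Dx^4 + (5 + 48·x + 178·x^2 + 416·x^3 + 729·x^4 + 720·x^5 + 1008·x^6 + 384·x^7 + 516·x^8 + 32·x^9 + 64·x^10)·Dx^5  (order 5).
h: a_k = 0, 0, 0, -16/3, 8, -16, …
ICs: h(0) = 0, h′(0) = 0, h′′(0) = 0, h′′′(0) = -32, h′′′′(0) = 192.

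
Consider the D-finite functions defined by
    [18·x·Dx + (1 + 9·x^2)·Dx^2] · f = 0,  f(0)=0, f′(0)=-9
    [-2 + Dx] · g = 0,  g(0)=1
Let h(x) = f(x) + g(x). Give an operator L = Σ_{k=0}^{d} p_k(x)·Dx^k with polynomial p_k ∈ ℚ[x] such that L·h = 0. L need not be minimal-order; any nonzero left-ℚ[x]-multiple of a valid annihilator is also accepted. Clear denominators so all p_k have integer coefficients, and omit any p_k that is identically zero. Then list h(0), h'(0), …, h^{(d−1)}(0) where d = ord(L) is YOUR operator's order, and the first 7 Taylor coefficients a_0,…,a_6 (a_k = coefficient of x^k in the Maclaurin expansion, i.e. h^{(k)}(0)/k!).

L = (18 - 36·x - 486·x^2 - 324·x^3)·Dx + (-11 + 207·x^2 - 162·x^4)·Dx^2 + (1 + 9·x + 18·x^2 + 81·x^3 + 81·x^4)·Dx^3  (order 3).
h: a_k = 1, -7, 2, 85/3, 2/3, -2183/15, 4/45, …
ICs: h(0) = 1, h′(0) = -7, h′′(0) = 4.

f: a_k = 0, -9, 0, 27, 0, -729/5, 0, …
g: a_k = 1, 2, 2, 4/3, 2/3, 4/15, 4/45, …
h₀=f+g: left-lcm gives L₀, ord ≤ 3.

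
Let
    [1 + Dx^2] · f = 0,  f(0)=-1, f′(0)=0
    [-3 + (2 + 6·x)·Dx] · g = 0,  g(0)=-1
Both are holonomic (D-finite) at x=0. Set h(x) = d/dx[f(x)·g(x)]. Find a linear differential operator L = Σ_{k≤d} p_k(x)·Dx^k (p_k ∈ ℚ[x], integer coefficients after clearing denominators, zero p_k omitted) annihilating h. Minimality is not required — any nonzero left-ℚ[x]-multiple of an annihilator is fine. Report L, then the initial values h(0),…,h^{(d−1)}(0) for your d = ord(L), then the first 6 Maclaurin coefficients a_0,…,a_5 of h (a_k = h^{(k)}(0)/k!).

L = (133 + 2352·x + 4104·x^2 + 1728·x^3 + 1296·x^4) + (276 + 540·x - 1296·x^2 - 1296·x^3)·Dx + (124 + 840·x + 1836·x^2 + 1728·x^3 + 1296·x^4)·Dx^2  (order 2).
h: a_k = 3/2, -13/4, 45/16, -983/96, 7505/256, -618229/7680, …
ICs: h(0) = 3/2, h′(0) = -13/4.

f: a_k = -1, 0, 1/2, 0, -1/24, 0, …
g: a_k = -1, -3/2, 9/8, -27/16, 405/128, -1701/256, …
h₀=f·g: eliminate ⇒ L₀, order ≤ 2·1.
h=h₀': d/dx-closure on L₀ ⇒ L.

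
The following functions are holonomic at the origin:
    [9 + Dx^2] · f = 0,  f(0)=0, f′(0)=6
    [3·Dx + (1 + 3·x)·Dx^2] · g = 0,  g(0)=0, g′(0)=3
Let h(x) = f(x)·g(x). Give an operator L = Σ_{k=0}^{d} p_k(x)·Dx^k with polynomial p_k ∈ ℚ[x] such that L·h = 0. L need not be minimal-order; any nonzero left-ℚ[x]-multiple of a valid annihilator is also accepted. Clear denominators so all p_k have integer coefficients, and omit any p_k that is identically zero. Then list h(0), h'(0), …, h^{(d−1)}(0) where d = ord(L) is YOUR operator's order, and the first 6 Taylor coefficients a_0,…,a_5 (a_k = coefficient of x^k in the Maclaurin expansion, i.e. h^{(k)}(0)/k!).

L = (-81 + 486·x + 4617·x^2 + 11664·x^3 + 8748·x^4) + (36 + 540·x + 1944·x^2 + 1944·x^3)·Dx + (180·x + 1134·x^2 + 2592·x^3 + 1944·x^4)·Dx^2 + (4 + 60·x + 216·x^2 + 216·x^3)·Dx^3 + (1 + 14·x + 69·x^2 + 144·x^3 + 108·x^4)·Dx^4  (order 4).
h: a_k = 0, 0, 18, -27, 27, -81, …
ICs: h(0) = 0, h′(0) = 0, h′′(0) = 36, h′′′(0) = -162.

f: a_k = 0, 6, 0, -9, 0, 81/20, …
g: a_k = 0, 3, -9/2, 9, -81/4, 243/5, …
Sym-product of L_f,L_g gives L₀ (≤ ord 4).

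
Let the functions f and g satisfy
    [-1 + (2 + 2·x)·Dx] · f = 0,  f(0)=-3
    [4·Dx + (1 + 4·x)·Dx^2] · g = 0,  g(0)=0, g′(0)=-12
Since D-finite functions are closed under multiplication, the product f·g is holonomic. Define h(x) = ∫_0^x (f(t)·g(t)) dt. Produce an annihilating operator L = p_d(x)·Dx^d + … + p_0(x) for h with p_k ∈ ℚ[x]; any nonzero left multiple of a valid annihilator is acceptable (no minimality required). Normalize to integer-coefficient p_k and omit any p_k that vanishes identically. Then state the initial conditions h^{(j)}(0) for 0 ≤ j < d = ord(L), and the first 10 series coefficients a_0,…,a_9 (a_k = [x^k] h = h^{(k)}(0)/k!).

f: a_k = -3, -3/2, 3/8, -3/16, 15/128, -21/256, 63/1024, -99/2048, 1287/32768, -2145/65536, …
g: a_k = 0, -12, 24, -64, 192, -3072/5, 2048, -49152/7, 24576, -262144/3, …
h₀=f·g: eliminate ⇒ L₀, order ≤ 1·2.
h=∫h₀ ⇒ L = L₀·Dx.
L = (-5 + 4·x)·Dx + (12 + 12·x)·Dx^2 + (4 + 24·x + 36·x^2 + 16·x^3)·Dx^3  (order 3).
h: a_k = 0, 0, 18, -18, 303/8, -375/4, 81349/320, -1643073/2240, 158740161/71680, -372033667/53760, …
ICs: h(0) = 0, h′(0) = 0, h′′(0) = 36.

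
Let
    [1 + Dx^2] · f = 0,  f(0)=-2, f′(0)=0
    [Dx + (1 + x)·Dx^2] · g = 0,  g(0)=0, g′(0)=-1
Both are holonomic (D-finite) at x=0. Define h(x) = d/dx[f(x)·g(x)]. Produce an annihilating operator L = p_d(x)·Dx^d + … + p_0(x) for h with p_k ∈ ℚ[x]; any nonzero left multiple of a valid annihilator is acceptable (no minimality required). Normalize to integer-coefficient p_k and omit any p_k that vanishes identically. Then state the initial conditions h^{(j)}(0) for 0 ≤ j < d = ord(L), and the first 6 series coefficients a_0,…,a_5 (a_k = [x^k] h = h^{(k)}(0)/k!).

f: a_k = -2, 0, 1, 0, -1/12, 0, …
g: a_k = 0, -1, 1/2, -1/3, 1/4, -1/5, …
f·g: L₀ = L_f ⊗_s L_g, ord ≤ 2·2.
Differentiate: ansatz ord ≤ ord L₀ ⇒ L.
L = (-25 - 44·x - 42·x^2 + 12·x^3 + 43·x^4 + 24·x^5 + 4·x^6) + (-24 - 32·x + 20·x^2 + 60·x^3 + 40·x^4 + 8·x^5)·Dx + (-28 - 44·x - 14·x^2 + 72·x^3 + 98·x^4 + 48·x^5 + 8·x^6)·Dx^2 + (-24 - 32·x + 20·x^2 + 60·x^3 + 40·x^4 + 8·x^5)·Dx^3 + (-3 + 28·x^2 + 60·x^3 + 55·x^4 + 24·x^5 + 4·x^6)·Dx^4  (order 4).
h: a_k = 2, -2, -1, 0, 3/4, -3/4, …
ICs: h(0) = 2, h′(0) = -2, h′′(0) = -2, h′′′(0) = 0.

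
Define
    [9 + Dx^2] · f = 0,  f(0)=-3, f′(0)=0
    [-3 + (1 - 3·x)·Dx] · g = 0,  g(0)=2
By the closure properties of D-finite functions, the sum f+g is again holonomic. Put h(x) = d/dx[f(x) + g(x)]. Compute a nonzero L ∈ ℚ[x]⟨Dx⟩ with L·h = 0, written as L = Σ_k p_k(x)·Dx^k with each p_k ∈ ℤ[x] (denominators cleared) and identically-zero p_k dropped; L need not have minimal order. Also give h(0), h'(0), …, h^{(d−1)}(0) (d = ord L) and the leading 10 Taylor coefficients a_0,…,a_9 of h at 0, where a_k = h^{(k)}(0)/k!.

f: a_k = -3, 0, 27/2, 0, -81/8, 0, 243/80, 0, -2187/4480, 0, …
g: a_k = 2, 6, 18, 54, 162, 486, 1458, 4374, 13122, 39366, …
f+g: L₀ = lclm(L_f,L_g), ord ≤ 2+1.
Derive L from L₀ (diff closure).
L = (702 - 324·x + 486·x^2) + (-63 + 243·x - 243·x^2 + 243·x^3)·Dx + (78 - 36·x + 54·x^2)·Dx^2 + (-7 + 27·x - 27·x^2 + 27·x^3)·Dx^3  (order 3).
h: a_k = 6, 63, 162, 1215/2, 2430, 350649/40, 30618, 58784373/560, 354294, 5290792587/4480, …
ICs: h(0) = 6, h′(0) = 63, h′′(0) = 324.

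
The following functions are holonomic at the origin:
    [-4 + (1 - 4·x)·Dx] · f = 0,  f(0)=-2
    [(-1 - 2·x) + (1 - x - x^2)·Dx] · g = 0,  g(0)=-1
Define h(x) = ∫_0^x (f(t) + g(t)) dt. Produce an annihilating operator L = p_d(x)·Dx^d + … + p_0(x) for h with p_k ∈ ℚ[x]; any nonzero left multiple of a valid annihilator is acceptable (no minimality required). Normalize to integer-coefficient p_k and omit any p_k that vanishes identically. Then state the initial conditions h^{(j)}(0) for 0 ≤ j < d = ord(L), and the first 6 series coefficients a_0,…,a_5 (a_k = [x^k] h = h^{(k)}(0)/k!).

L = (-16 - 72·x + 24·x^2 - 32·x^3)·Dx + (28 - 38·x - 54·x^2 + 16·x^3 - 64·x^4)·Dx^2 + (-3 + 17·x - 23·x^2 + 14·x^3 - 4·x^4 - 16·x^5)·Dx^3  (order 3).
h: a_k = 0, -3, -9/2, -34/3, -131/4, -517/5, …
ICs: h(0) = 0, h′(0) = -3, h′′(0) = -9.

f: a_k = -2, -8, -32, -128, -512, -2048, …
g: a_k = -1, -1, -2, -3, -5, -8, …
f+g: L₀ = lclm(L_f,L_g), ord ≤ 1+1.
h=∫₀ˣh₀: take L = L₀·Dx.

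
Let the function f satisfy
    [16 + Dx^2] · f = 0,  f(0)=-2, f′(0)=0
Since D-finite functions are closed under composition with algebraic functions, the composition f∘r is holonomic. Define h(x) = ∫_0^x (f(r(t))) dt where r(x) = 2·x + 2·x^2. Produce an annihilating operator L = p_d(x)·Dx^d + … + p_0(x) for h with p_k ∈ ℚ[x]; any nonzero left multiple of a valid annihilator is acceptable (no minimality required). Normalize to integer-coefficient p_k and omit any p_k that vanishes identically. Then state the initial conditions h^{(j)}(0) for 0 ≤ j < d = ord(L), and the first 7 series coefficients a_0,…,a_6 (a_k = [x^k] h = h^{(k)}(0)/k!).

f: a_k = -2, 0, 16, 0, -64/3, 0, 512/45, …
Change of var in L_f (x↦r) gives L₀.
Integrate: L := L₀·Dx.
L = (64 + 384·x + 768·x^2 + 512·x^3)·Dx - 2·Dx^2 + (1 + 2·x)·Dx^3  (order 3).
h: a_k = 0, -2, 0, 64/3, 32, -832/15, -2048/9, …
ICs: h(0) = 0, h′(0) = -2, h′′(0) = 0.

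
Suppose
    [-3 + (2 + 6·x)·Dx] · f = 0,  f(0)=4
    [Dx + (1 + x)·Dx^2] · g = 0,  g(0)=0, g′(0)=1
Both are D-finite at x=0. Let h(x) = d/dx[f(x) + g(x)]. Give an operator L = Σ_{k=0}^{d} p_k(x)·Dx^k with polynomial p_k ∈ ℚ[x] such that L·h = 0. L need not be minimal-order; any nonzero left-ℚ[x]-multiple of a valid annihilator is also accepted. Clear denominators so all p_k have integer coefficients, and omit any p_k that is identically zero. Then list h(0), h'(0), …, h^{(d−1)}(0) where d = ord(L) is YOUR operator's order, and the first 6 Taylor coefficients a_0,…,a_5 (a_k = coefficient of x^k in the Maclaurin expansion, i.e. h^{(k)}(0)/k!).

L = (-15 + 9·x) + (-19 - 6·x + 45·x^2)·Dx + (-2 - 2·x + 18·x^2 + 18·x^3)·Dx^2  (order 2).
h: a_k = 7, -10, 85/4, -413/8, 8569/64, -46055/128, …
ICs: h(0) = 7, h′(0) = -10.

f: a_k = 4, 6, -9/2, 27/4, -405/32, 1701/64, …
g: a_k = 0, 1, -1/2, 1/3, -1/4, 1/5, …
L₀ := lclm(L_f,L_g); ord L₀ ≤ 1+2.
Derive L from L₀ (diff closure).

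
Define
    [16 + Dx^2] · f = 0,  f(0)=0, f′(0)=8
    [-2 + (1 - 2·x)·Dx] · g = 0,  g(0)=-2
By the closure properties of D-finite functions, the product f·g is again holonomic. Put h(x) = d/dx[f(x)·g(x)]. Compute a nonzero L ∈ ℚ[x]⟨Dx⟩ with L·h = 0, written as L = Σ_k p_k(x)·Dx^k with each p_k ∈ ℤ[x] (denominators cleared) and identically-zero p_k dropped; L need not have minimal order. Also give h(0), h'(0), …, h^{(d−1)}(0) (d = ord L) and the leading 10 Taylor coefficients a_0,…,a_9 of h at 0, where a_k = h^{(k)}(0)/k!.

L = (8 - 64·x + 64·x^2) + (-4 + 8·x)·Dx + (1 - 4·x + 4·x^2)·Dx^2  (order 2).
h: a_k = -16, -64, -64, -512/3, -1792/3, -7168/5, -146432/45, -2342912/315, -5279744/315, -21118976/567, …
ICs: h(0) = -16, h′(0) = -64.

f: a_k = 0, 8, 0, -64/3, 0, 256/15, 0, -2048/315, 0, 4096/2835, …
g: a_k = -2, -4, -8, -16, -32, -64, -128, -256, -512, -1024, …
f·g: L₀ = L_f ⊗_s L_g, ord ≤ 2·1.
Differentiate: ansatz ord ≤ ord L₀ ⇒ L.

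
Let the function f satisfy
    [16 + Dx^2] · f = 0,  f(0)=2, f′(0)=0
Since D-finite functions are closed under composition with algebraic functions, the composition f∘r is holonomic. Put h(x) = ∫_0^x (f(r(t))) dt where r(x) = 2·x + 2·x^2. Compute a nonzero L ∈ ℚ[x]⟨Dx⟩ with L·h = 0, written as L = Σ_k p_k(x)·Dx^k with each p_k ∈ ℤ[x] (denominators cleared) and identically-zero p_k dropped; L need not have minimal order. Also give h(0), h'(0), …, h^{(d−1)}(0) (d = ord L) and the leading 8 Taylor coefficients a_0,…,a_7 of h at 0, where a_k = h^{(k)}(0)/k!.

L = (64 + 384·x + 768·x^2 + 512·x^3)·Dx - 2·Dx^2 + (1 + 2·x)·Dx^3  (order 3).
h: a_k = 0, 2, 0, -64/3, -32, 832/15, 2048/9, 59392/315, …
ICs: h(0) = 0, h′(0) = 2, h′′(0) = 0.

f: a_k = 2, 0, -16, 0, 64/3, 0, -512/45, 0, …
Substitute x→r, Dx→(1/r')Dx; clear ⇒ L₀.
∫: right-multiply L₀ by Dx.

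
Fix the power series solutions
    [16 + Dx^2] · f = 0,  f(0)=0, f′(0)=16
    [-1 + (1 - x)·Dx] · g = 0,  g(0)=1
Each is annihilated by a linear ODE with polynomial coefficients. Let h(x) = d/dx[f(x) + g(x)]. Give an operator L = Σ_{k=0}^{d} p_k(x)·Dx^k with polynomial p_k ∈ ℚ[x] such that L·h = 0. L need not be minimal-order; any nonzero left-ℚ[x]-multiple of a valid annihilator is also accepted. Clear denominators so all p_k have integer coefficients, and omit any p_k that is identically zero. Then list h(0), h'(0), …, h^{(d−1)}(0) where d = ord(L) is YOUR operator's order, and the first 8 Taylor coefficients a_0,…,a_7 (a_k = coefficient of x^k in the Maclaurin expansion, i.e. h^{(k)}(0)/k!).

f: a_k = 0, 16, 0, -128/3, 0, 512/15, 0, -4096/315, …
g: a_k = 1, 1, 1, 1, 1, 1, 1, 1, …
L₀ := lclm(L_f,L_g); ord L₀ ≤ 2+1.
h=h₀': d/dx-closure on L₀ ⇒ L.
L = (448 - 512·x + 256·x^2) + (-176 + 432·x - 384·x^2 + 128·x^3)·Dx + (28 - 32·x + 16·x^2)·Dx^2 + (-11 + 27·x - 24·x^2 + 8·x^3)·Dx^3  (order 3).
h: a_k = 17, 2, -125, 4, 527/3, 6, -3781/45, 8, …
ICs: h(0) = 17, h′(0) = 2, h′′(0) = -250.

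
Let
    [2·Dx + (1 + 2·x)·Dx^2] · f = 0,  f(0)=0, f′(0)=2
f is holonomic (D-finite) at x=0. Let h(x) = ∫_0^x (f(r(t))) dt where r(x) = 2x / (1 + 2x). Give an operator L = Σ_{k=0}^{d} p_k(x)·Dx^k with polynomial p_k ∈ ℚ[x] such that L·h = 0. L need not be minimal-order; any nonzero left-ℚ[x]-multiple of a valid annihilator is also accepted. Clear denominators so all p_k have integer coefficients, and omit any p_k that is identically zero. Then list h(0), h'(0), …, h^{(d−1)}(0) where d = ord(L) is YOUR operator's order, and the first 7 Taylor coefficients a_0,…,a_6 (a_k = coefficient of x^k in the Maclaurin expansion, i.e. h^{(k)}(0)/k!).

L = (8 + 24·x)·Dx^2 + (1 + 8·x + 12·x^2)·Dx^3  (order 3).
h: a_k = 0, 0, 2, -16/3, 52/3, -64, 3872/15, …
ICs: h(0) = 0, h′(0) = 0, h′′(0) = 4.

f: a_k = 0, 2, -2, 8/3, -4, 32/5, -32/3, …
L₀ from L_f via x↦r, Dx↦r'^{-1}Dx.
h=∫h₀ ⇒ L = L₀·Dx.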